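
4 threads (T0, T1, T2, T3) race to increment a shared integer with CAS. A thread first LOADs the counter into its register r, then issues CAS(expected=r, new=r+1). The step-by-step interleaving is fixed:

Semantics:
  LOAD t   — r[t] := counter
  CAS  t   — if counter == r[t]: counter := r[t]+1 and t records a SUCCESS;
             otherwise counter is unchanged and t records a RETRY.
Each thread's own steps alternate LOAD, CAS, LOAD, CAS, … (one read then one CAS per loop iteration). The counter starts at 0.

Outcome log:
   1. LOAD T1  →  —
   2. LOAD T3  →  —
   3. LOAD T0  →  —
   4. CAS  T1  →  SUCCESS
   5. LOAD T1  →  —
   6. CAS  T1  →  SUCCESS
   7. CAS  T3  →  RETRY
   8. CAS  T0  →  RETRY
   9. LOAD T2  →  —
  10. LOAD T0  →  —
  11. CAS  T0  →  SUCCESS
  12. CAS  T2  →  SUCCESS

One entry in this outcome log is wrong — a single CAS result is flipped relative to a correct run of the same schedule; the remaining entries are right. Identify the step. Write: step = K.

step = 12

Correct run:
#1 T1 reads 0
#2 T3 reads 0
#3 T0 reads 0
#4 T1 CAS(0→1) writes; counter now 1
#5 T1 reads 1
#6 T1 CAS(1→2) writes; counter now 2
#7 T3 CAS(0→1) fails; counter now 2
#8 T0 CAS(0→1) fails; counter now 2
#9 T2 reads 2
#10 T0 reads 2
#11 T0 CAS(2→3) writes; counter now 3
#12 T2 CAS(2→3) fails; counter now 3
Mismatch at 12.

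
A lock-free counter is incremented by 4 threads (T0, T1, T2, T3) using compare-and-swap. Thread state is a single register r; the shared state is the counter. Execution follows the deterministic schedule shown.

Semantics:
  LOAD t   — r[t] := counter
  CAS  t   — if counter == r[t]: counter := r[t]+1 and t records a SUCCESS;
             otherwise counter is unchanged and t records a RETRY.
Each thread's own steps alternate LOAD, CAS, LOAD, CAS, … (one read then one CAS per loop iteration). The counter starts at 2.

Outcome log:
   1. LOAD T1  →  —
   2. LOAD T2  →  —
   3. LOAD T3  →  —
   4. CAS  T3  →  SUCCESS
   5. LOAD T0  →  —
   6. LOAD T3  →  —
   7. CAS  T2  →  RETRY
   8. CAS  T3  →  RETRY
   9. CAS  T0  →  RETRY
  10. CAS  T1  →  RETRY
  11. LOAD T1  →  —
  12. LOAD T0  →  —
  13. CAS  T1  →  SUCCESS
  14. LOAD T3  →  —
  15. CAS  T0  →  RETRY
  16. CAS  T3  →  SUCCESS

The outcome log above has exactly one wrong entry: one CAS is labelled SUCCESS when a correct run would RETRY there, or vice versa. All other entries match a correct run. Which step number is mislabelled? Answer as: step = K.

step = 8

Reference trace:
1. LOAD T1 → mem=2 r[T1]=2 [LOAD]
2. LOAD T2 → mem=2 r[T2]=2 [LOAD]
3. LOAD T3 → mem=2 r[T3]=2 [LOAD]
4. CAS T3 → mem=3 r[T3]=2 [OK]
5. LOAD T0 → mem=3 r[T0]=3 [LOAD]
6. LOAD T3 → mem=3 r[T3]=3 [LOAD]
7. CAS T2 → mem=3 r[T2]=2 [RETRY]
8. CAS T3 → mem=4 r[T3]=3 [OK]
9. CAS T0 → mem=4 r[T0]=3 [RETRY]
10. CAS T1 → mem=4 r[T1]=2 [RETRY]
11. LOAD T1 → mem=4 r[T1]=4 [LOAD]
12. LOAD T0 → mem=4 r[T0]=4 [LOAD]
13. CAS T1 → mem=5 r[T1]=4 [OK]
14. LOAD T3 → mem=5 r[T3]=5 [LOAD]
15. CAS T0 → mem=5 r[T0]=4 [RETRY]
16. CAS T3 → mem=6 r[T3]=5 [OK]
Flip is step 8.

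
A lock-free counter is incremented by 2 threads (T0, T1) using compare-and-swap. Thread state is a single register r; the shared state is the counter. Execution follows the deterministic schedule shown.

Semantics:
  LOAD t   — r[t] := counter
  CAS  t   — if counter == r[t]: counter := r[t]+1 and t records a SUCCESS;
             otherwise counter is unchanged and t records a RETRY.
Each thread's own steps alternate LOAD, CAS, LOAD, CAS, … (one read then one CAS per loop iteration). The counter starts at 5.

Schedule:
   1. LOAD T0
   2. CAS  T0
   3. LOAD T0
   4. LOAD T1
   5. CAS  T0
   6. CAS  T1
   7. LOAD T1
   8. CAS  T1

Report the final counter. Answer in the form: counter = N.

counter = 8

[1] T0.load  rd  (counter 5, T0.r 5)
[2] T0.cas  hit  (counter 6, T0.r 5)
[3] T0.load  rd  (counter 6, T0.r 6)
[4] T1.load  rd  (counter 6, T1.r 6)
[5] T0.cas  hit  (counter 7, T0.r 6)
[6] T1.cas  miss  (counter 7, T1.r 6)
[7] T1.load  rd  (counter 7, T1.r 7)
[8] T1.cas  hit  (counter 8, T1.r 7)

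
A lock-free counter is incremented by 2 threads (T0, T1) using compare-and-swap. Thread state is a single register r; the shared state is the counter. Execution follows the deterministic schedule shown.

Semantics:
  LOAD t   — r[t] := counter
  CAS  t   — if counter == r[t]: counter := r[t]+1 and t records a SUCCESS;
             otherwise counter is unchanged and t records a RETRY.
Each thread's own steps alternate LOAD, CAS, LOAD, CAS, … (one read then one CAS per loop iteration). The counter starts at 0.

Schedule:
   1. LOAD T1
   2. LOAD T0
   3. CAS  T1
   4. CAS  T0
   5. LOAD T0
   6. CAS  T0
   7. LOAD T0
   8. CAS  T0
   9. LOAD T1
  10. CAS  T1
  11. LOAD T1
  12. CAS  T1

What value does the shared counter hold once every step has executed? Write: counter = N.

counter = 5

T1 LOAD — after: cnt=0, r=0 — load
T0 LOAD — after: cnt=0, r=0 — load
T1 CAS — after: cnt=1, r=0 — ok
T0 CAS — after: cnt=1, r=0 — retry
T0 LOAD — after: cnt=1, r=1 — load
T0 CAS — after: cnt=2, r=1 — ok
T0 LOAD — after: cnt=2, r=2 — load
T0 CAS — after: cnt=3, r=2 — ok
T1 LOAD — after: cnt=3, r=3 — load
T1 CAS — after: cnt=4, r=3 — ok
T1 LOAD — after: cnt=4, r=4 — load
T1 CAS — after: cnt=5, r=4 — ok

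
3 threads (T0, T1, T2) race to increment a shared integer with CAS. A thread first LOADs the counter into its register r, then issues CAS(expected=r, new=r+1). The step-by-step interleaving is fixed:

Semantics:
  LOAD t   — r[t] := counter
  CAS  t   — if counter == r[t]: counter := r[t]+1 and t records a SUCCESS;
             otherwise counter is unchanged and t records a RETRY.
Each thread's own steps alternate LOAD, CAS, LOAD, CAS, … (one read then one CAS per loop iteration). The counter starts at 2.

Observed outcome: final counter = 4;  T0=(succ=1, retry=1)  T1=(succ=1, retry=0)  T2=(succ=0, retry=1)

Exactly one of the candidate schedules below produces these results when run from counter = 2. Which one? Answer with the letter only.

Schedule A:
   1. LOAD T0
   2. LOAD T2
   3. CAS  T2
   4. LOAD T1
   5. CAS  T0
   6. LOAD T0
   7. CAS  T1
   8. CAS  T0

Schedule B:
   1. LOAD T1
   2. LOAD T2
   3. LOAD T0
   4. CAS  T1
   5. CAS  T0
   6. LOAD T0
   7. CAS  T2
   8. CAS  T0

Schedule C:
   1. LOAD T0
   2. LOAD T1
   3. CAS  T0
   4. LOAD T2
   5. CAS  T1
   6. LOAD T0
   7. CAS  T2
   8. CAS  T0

B

Tracing schedule B:
1. LOAD T1 → mem=2 r[T1]=2 [LOAD]
2. LOAD T2 → mem=2 r[T2]=2 [LOAD]
3. LOAD T0 → mem=2 r[T0]=2 [LOAD]
4. CAS T1 → mem=3 r[T1]=2 [OK]
5. CAS T0 → mem=3 r[T0]=2 [RETRY]
6. LOAD T0 → mem=3 r[T0]=3 [LOAD]
7. CAS T2 → mem=3 r[T2]=2 [RETRY]
8. CAS T0 → mem=4 r[T0]=3 [OK]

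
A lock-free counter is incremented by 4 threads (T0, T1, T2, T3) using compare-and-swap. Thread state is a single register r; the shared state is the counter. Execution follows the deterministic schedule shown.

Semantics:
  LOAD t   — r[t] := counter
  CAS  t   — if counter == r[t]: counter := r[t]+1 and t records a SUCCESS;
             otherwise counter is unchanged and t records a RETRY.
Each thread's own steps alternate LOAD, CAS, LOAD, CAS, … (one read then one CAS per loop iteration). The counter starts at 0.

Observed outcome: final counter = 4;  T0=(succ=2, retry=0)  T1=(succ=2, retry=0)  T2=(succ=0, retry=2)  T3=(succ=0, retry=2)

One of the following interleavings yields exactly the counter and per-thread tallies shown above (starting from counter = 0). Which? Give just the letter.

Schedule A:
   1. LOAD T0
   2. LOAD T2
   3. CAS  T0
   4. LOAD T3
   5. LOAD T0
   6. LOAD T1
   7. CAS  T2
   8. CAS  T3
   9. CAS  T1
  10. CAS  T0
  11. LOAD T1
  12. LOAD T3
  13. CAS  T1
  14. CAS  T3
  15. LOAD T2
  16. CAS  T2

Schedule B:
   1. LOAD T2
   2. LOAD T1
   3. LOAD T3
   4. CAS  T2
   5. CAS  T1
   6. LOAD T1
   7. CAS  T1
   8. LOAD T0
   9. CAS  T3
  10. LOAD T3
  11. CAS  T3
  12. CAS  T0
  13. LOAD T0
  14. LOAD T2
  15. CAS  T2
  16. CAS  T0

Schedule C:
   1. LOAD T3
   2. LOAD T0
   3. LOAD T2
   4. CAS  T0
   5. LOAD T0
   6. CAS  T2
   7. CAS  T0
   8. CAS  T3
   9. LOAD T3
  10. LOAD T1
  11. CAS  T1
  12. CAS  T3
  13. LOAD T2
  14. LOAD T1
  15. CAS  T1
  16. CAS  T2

C

Run C:
   1) LOAD T3:  M=0  r_T3=0
   2) LOAD T0:  M=0  r_T0=0
   3) LOAD T2:  M=0  r_T2=0
   4) CAS  T0:  M=1  r_T0=0 ✓
   5) LOAD T0:  M=1  r_T0=1
   6) CAS  T2:  M=1  r_T2=0 ✗
   7) CAS  T0:  M=2  r_T0=1 ✓
   8) CAS  T3:  M=2  r_T3=0 ✗
   9) LOAD T3:  M=2  r_T3=2
  10) LOAD T1:  M=2  r_T1=2
  11) CAS  T1:  M=3  r_T1=2 ✓
  12) CAS  T3:  M=3  r_T3=2 ✗
  13) LOAD T2:  M=3  r_T2=3
  14) LOAD T1:  M=3  r_T1=3
  15) CAS  T1:  M=4  r_T1=3 ✓
  16) CAS  T2:  M=4  r_T2=3 ✗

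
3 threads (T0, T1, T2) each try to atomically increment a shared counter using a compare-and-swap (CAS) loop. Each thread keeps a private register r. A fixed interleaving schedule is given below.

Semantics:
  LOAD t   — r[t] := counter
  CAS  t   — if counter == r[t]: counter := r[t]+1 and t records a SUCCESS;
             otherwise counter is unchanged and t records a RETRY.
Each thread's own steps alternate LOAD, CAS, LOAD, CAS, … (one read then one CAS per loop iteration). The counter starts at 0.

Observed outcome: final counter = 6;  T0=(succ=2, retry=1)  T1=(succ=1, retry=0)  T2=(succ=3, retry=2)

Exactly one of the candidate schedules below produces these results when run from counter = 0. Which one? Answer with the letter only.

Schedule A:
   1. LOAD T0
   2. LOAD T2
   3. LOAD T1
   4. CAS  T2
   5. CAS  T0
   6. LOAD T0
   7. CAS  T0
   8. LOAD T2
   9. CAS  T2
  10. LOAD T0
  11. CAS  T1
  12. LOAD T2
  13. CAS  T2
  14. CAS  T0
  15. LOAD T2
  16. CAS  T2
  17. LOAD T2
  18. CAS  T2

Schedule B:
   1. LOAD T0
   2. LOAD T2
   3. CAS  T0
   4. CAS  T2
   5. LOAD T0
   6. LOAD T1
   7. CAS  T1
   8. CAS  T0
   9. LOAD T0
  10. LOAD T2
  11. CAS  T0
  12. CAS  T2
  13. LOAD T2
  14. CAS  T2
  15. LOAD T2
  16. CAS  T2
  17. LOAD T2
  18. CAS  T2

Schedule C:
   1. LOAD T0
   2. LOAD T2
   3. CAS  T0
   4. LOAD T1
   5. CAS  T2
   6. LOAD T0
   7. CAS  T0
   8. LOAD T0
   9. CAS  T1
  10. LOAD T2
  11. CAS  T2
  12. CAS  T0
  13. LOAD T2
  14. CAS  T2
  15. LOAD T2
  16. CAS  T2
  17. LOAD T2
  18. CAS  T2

B

Simulating candidate B:
#1 T0 reads 0
#2 T2 reads 0
#3 T0 CAS(0→1) writes; counter now 1
#4 T2 CAS(0→1) fails; counter now 1
#5 T0 reads 1
#6 T1 reads 1
#7 T1 CAS(1→2) writes; counter now 2
#8 T0 CAS(1→2) fails; counter now 2
#9 T0 reads 2
#10 T2 reads 2
#11 T0 CAS(2→3) writes; counter now 3
#12 T2 CAS(2→3) fails; counter now 3
#13 T2 reads 3
#14 T2 CAS(3→4) writes; counter now 4
#15 T2 reads 4
#16 T2 CAS(4→5) writes; counter now 5
#17 T2 reads 5
#18 T2 CAS(5→6) writes; counter now 6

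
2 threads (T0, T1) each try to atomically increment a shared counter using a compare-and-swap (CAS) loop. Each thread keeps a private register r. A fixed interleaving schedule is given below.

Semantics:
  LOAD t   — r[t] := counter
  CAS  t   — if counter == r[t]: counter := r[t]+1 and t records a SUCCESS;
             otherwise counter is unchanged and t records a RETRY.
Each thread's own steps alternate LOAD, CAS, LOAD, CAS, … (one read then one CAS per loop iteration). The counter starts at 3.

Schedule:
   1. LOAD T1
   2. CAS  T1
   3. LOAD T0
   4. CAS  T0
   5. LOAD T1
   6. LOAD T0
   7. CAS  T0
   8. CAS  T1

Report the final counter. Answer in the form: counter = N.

#1 T1 reads 3
#2 T1 CAS(3→4) writes; counter now 4
#3 T0 reads 4
#4 T0 CAS(4→5) writes; counter now 5
#5 T1 reads 5
#6 T0 reads 5
#7 T0 CAS(5→6) writes; counter now 6
#8 T1 CAS(5→6) fails; counter now 6

counter = 6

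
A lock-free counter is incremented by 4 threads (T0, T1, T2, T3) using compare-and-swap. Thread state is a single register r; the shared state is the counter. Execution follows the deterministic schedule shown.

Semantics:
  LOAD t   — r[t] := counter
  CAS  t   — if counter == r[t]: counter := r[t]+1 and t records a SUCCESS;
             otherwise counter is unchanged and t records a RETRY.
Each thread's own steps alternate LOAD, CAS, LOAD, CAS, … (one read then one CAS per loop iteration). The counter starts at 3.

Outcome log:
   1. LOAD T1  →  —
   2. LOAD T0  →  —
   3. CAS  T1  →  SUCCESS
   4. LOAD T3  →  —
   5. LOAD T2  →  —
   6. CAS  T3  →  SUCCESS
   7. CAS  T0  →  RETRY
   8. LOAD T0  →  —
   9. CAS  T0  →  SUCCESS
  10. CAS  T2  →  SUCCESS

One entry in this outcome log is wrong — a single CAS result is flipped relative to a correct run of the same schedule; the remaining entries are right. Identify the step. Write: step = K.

step = 10

Re-executing:
   1) LOAD T1:  M=3  r_T1=3
   2) LOAD T0:  M=3  r_T0=3
   3) CAS  T1:  M=4  r_T1=3 ✓
   4) LOAD T3:  M=4  r_T3=4
   5) LOAD T2:  M=4  r_T2=4
   6) CAS  T3:  M=5  r_T3=4 ✓
   7) CAS  T0:  M=5  r_T0=3 ✗
   8) LOAD T0:  M=5  r_T0=5
   9) CAS  T0:  M=6  r_T0=5 ✓
  10) CAS  T2:  M=6  r_T2=4 ✗
Mismatch at 10.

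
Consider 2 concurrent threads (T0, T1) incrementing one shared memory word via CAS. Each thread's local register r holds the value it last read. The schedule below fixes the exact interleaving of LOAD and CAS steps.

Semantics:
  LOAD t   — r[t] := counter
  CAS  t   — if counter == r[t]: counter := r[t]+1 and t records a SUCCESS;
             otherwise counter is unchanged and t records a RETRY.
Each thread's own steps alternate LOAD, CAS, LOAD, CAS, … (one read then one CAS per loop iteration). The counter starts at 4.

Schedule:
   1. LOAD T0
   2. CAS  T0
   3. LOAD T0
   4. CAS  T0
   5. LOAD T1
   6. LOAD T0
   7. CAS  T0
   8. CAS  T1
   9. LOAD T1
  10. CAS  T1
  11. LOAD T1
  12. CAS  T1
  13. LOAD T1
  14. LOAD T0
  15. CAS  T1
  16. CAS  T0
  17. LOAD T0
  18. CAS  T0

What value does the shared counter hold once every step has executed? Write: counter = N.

counter = 11

step 1: T0 LOAD ⇒ load; ctr=4 reg=4
step 2: T0 CAS ⇒ ok; ctr=5 reg=4
step 3: T0 LOAD ⇒ load; ctr=5 reg=5
step 4: T0 CAS ⇒ ok; ctr=6 reg=5
step 5: T1 LOAD ⇒ load; ctr=6 reg=6
step 6: T0 LOAD ⇒ load; ctr=6 reg=6
step 7: T0 CAS ⇒ ok; ctr=7 reg=6
step 8: T1 CAS ⇒ retry; ctr=7 reg=6
step 9: T1 LOAD ⇒ load; ctr=7 reg=7
step 10: T1 CAS ⇒ ok; ctr=8 reg=7
step 11: T1 LOAD ⇒ load; ctr=8 reg=8
step 12: T1 CAS ⇒ ok; ctr=9 reg=8
step 13: T1 LOAD ⇒ load; ctr=9 reg=9
step 14: T0 LOAD ⇒ load; ctr=9 reg=9
step 15: T1 CAS ⇒ ok; ctr=10 reg=9
step 16: T0 CAS ⇒ retry; ctr=10 reg=9
step 17: T0 LOAD ⇒ load; ctr=10 reg=10
step 18: T0 CAS ⇒ ok; ctr=11 reg=10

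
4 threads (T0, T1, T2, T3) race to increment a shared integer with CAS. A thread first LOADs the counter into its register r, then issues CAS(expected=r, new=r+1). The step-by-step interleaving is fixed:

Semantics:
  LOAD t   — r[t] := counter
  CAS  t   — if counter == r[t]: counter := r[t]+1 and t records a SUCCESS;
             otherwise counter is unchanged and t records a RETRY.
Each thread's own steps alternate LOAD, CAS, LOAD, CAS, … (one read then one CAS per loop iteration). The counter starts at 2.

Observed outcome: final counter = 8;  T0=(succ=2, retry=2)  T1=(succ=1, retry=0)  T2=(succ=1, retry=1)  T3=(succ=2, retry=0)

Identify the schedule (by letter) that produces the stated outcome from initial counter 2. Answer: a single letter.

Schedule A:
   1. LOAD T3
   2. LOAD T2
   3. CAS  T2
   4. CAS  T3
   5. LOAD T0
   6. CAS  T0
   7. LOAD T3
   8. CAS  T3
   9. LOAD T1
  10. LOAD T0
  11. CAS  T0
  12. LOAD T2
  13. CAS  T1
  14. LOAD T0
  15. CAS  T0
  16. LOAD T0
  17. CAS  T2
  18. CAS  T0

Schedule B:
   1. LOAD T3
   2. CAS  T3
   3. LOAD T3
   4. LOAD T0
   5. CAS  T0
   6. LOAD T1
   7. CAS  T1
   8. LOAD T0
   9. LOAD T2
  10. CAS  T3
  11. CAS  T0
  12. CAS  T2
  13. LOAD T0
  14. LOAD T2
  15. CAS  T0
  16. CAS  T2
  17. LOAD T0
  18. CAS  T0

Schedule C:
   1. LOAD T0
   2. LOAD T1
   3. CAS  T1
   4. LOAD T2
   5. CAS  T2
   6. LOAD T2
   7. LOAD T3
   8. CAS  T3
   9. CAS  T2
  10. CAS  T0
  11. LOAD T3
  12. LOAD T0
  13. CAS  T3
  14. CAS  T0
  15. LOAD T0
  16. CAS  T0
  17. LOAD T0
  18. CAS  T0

C

Run C:
1. LOAD T0 → mem=2 r[T0]=2 [LOAD]
2. LOAD T1 → mem=2 r[T1]=2 [LOAD]
3. CAS T1 → mem=3 r[T1]=2 [OK]
4. LOAD T2 → mem=3 r[T2]=3 [LOAD]
5. CAS T2 → mem=4 r[T2]=3 [OK]
6. LOAD T2 → mem=4 r[T2]=4 [LOAD]
7. LOAD T3 → mem=4 r[T3]=4 [LOAD]
8. CAS T3 → mem=5 r[T3]=4 [OK]
9. CAS T2 → mem=5 r[T2]=4 [RETRY]
10. CAS T0 → mem=5 r[T0]=2 [RETRY]
11. LOAD T3 → mem=5 r[T3]=5 [LOAD]
12. LOAD T0 → mem=5 r[T0]=5 [LOAD]
13. CAS T3 → mem=6 r[T3]=5 [OK]
14. CAS T0 → mem=6 r[T0]=5 [RETRY]
15. LOAD T0 → mem=6 r[T0]=6 [LOAD]
16. CAS T0 → mem=7 r[T0]=6 [OK]
17. LOAD T0 → mem=7 r[T0]=7 [LOAD]
18. CAS T0 → mem=8 r[T0]=7 [OK]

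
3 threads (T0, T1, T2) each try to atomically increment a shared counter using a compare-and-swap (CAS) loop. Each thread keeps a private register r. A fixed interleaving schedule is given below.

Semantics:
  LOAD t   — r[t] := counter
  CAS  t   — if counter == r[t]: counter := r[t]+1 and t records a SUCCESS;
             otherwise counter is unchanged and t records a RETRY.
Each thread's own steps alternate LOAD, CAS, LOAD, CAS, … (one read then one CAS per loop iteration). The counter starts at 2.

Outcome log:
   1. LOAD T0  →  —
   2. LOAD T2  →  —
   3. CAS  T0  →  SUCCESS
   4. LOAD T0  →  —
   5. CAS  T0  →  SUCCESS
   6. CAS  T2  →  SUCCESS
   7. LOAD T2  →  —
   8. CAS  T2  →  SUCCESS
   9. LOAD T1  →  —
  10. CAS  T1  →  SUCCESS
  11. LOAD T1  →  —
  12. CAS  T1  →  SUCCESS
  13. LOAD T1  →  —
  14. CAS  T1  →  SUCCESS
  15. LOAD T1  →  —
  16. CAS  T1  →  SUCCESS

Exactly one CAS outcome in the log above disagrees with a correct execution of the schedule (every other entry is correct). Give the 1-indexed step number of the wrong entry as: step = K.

Reference trace:
step 1: T0 LOAD ⇒ load; ctr=2 reg=2
step 2: T2 LOAD ⇒ load; ctr=2 reg=2
step 3: T0 CAS ⇒ ok; ctr=3 reg=2
step 4: T0 LOAD ⇒ load; ctr=3 reg=3
step 5: T0 CAS ⇒ ok; ctr=4 reg=3
step 6: T2 CAS ⇒ retry; ctr=4 reg=2
step 7: T2 LOAD ⇒ load; ctr=4 reg=4
step 8: T2 CAS ⇒ ok; ctr=5 reg=4
step 9: T1 LOAD ⇒ load; ctr=5 reg=5
step 10: T1 CAS ⇒ ok; ctr=6 reg=5
step 11: T1 LOAD ⇒ load; ctr=6 reg=6
step 12: T1 CAS ⇒ ok; ctr=7 reg=6
step 13: T1 LOAD ⇒ load; ctr=7 reg=7
step 14: T1 CAS ⇒ ok; ctr=8 reg=7
step 15: T1 LOAD ⇒ load; ctr=8 reg=8
step 16: T1 CAS ⇒ ok; ctr=9 reg=8
Mismatch at 6.

step = 6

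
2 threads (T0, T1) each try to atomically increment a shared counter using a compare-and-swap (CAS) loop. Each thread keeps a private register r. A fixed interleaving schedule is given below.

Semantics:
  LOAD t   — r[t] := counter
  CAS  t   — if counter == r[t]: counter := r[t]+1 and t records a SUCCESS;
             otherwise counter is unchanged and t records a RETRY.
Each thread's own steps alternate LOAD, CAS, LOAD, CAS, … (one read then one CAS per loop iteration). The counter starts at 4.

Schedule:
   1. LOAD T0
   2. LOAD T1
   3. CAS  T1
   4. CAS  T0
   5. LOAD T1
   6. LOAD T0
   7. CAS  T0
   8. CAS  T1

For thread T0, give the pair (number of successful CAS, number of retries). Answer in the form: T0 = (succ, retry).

T0 = (1, 1)

T0 LOAD — after: cnt=4, r=4 — load
T1 LOAD — after: cnt=4, r=4 — load
T1 CAS — after: cnt=5, r=4 — ok
T0 CAS — after: cnt=5, r=4 — retry
T1 LOAD — after: cnt=5, r=5 — load
T0 LOAD — after: cnt=5, r=5 — load
T0 CAS — after: cnt=6, r=5 — ok
T1 CAS — after: cnt=6, r=5 — retry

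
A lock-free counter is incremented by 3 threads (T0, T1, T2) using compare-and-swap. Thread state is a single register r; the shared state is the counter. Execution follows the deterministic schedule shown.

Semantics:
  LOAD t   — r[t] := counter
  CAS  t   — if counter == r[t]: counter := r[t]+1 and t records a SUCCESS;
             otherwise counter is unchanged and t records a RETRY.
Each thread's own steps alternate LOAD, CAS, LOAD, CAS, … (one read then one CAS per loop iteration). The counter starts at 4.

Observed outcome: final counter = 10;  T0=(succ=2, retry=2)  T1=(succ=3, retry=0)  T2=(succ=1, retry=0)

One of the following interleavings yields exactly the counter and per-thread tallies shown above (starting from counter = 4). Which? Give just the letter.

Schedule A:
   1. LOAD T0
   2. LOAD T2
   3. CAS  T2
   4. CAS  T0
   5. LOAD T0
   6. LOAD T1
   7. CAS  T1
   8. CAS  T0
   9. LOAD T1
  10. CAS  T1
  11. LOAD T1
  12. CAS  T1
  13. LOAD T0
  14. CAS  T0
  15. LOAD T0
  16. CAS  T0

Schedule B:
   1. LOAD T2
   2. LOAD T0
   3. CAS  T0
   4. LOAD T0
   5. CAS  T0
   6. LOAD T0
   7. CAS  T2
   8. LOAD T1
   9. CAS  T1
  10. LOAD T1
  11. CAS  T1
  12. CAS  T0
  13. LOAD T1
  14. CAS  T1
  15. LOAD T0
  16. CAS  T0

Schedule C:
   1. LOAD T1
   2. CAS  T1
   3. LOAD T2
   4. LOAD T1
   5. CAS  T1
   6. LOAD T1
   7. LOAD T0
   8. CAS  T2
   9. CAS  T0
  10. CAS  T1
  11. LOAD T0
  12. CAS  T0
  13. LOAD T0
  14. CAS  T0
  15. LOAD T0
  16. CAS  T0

Tracing schedule A:
1. LOAD T0 → mem=4 r[T0]=4 [LOAD]
2. LOAD T2 → mem=4 r[T2]=4 [LOAD]
3. CAS T2 → mem=5 r[T2]=4 [OK]
4. CAS T0 → mem=5 r[T0]=4 [RETRY]
5. LOAD T0 → mem=5 r[T0]=5 [LOAD]
6. LOAD T1 → mem=5 r[T1]=5 [LOAD]
7. CAS T1 → mem=6 r[T1]=5 [OK]
8. CAS T0 → mem=6 r[T0]=5 [RETRY]
9. LOAD T1 → mem=6 r[T1]=6 [LOAD]
10. CAS T1 → mem=7 r[T1]=6 [OK]
11. LOAD T1 → mem=7 r[T1]=7 [LOAD]
12. CAS T1 → mem=8 r[T1]=7 [OK]
13. LOAD T0 → mem=8 r[T0]=8 [LOAD]
14. CAS T0 → mem=9 r[T0]=8 [OK]
15. LOAD T0 → mem=9 r[T0]=9 [LOAD]
16. CAS T0 → mem=10 r[T0]=9 [OK]

A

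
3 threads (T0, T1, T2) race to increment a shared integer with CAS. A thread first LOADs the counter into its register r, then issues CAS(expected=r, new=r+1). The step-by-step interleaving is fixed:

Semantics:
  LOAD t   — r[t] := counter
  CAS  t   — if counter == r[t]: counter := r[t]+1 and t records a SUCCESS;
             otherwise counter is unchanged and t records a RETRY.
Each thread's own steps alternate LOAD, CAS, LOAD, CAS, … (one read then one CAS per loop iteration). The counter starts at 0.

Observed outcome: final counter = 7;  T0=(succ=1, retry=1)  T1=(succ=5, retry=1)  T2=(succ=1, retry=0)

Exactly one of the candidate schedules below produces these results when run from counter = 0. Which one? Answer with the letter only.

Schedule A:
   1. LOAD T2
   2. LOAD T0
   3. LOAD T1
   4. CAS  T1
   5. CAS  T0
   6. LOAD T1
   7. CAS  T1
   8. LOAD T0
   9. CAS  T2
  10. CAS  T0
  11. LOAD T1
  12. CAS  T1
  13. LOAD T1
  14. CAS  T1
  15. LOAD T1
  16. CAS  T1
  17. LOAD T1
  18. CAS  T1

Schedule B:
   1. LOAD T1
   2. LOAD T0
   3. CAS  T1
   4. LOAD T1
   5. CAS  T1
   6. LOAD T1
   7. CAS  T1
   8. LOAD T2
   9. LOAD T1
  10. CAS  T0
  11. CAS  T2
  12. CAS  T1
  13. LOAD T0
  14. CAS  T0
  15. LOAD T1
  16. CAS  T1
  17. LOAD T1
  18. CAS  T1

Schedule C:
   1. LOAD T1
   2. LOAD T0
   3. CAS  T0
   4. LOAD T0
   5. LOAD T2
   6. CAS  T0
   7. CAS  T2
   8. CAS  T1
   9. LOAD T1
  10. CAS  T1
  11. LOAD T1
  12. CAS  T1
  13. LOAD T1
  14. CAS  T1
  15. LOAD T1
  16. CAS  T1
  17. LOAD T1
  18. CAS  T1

Tracing schedule B:
#1 T1 reads 0
#2 T0 reads 0
#3 T1 CAS(0→1) writes; counter now 1
#4 T1 reads 1
#5 T1 CAS(1→2) writes; counter now 2
#6 T1 reads 2
#7 T1 CAS(2→3) writes; counter now 3
#8 T2 reads 3
#9 T1 reads 3
#10 T0 CAS(0→1) fails; counter now 3
#11 T2 CAS(3→4) writes; counter now 4
#12 T1 CAS(3→4) fails; counter now 4
#13 T0 reads 4
#14 T0 CAS(4→5) writes; counter now 5
#15 T1 reads 5
#16 T1 CAS(5→6) writes; counter now 6
#17 T1 reads 6
#18 T1 CAS(6→7) writes; counter now 7

B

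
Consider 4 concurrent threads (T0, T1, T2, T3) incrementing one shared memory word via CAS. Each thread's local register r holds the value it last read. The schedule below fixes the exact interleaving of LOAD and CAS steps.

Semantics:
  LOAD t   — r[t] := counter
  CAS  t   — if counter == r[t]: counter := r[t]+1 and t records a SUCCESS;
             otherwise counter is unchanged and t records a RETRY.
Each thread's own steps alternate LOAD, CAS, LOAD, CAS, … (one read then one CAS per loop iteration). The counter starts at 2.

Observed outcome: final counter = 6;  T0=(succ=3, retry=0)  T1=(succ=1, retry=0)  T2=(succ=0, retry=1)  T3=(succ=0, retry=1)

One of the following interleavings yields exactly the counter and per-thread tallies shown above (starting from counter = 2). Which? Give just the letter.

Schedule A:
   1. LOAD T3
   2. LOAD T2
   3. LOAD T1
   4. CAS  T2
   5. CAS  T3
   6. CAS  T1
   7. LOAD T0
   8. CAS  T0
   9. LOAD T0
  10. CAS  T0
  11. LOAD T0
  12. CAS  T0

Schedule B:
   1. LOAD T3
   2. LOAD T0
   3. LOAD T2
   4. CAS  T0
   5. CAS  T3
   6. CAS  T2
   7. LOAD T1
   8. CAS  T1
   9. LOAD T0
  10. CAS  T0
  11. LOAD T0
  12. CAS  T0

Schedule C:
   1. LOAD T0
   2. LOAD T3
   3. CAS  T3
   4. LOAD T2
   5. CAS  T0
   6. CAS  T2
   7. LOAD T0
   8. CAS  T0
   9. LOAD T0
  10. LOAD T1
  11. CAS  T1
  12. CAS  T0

Run B:
T3 LOAD — after: cnt=2, r=2 — load
T0 LOAD — after: cnt=2, r=2 — load
T2 LOAD — after: cnt=2, r=2 — load
T0 CAS — after: cnt=3, r=2 — ok
T3 CAS — after: cnt=3, r=2 — retry
T2 CAS — after: cnt=3, r=2 — retry
T1 LOAD — after: cnt=3, r=3 — load
T1 CAS — after: cnt=4, r=3 — ok
T0 LOAD — after: cnt=4, r=4 — load
T0 CAS — after: cnt=5, r=4 — ok
T0 LOAD — after: cnt=5, r=5 — load
T0 CAS — after: cnt=6, r=5 — ok

B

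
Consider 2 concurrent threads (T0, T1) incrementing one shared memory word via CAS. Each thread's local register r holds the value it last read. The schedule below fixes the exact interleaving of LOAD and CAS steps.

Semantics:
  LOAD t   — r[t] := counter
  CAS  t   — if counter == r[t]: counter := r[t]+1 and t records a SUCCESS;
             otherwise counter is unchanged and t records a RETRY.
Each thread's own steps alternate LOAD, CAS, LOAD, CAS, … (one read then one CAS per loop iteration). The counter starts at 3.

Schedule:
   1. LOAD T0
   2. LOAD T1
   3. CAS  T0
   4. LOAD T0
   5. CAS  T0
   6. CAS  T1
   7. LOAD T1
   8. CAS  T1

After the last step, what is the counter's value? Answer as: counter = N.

counter = 6

1. LOAD T0 → mem=3 r[T0]=3 [LOAD]
2. LOAD T1 → mem=3 r[T1]=3 [LOAD]
3. CAS T0 → mem=4 r[T0]=3 [OK]
4. LOAD T0 → mem=4 r[T0]=4 [LOAD]
5. CAS T0 → mem=5 r[T0]=4 [OK]
6. CAS T1 → mem=5 r[T1]=3 [RETRY]
7. LOAD T1 → mem=5 r[T1]=5 [LOAD]
8. CAS T1 → mem=6 r[T1]=5 [OK]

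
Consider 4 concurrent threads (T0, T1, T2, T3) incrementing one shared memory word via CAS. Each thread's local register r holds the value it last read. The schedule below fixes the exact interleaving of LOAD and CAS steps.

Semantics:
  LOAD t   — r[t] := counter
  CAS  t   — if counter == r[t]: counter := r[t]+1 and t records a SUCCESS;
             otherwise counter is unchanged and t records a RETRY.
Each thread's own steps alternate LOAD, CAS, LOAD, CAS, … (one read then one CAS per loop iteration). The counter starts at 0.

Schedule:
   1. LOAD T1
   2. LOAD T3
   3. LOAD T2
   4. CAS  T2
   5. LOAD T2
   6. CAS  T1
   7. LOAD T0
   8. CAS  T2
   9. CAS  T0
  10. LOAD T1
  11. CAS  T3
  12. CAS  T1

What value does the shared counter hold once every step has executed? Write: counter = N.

   1) LOAD T1:  M=0  r_T1=0
   2) LOAD T3:  M=0  r_T3=0
   3) LOAD T2:  M=0  r_T2=0
   4) CAS  T2:  M=1  r_T2=0 ✓
   5) LOAD T2:  M=1  r_T2=1
   6) CAS  T1:  M=1  r_T1=0 ✗
   7) LOAD T0:  M=1  r_T0=1
   8) CAS  T2:  M=2  r_T2=1 ✓
   9) CAS  T0:  M=2  r_T0=1 ✗
  10) LOAD T1:  M=2  r_T1=2
  11) CAS  T3:  M=2  r_T3=0 ✗
  12) CAS  T1:  M=3  r_T1=2 ✓

counter = 3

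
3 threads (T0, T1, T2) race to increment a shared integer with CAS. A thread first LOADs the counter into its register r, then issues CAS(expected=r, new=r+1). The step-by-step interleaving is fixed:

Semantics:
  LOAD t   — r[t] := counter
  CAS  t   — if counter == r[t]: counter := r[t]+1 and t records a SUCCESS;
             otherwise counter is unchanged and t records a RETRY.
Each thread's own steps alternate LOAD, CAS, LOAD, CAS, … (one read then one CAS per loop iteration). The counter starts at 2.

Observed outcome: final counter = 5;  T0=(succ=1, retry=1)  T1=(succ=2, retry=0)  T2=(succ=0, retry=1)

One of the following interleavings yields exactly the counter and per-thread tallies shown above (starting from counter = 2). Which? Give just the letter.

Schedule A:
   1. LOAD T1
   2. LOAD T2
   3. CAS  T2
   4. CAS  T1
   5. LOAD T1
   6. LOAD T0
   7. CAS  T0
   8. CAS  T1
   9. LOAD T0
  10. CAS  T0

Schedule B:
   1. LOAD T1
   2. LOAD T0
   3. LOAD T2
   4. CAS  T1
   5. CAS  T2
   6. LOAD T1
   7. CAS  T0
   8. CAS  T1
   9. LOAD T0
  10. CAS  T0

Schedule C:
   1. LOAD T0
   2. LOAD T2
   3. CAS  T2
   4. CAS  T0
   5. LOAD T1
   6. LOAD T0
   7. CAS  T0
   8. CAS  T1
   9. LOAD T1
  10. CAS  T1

Tracing schedule B:
#1 T1 reads 2
#2 T0 reads 2
#3 T2 reads 2
#4 T1 CAS(2→3) writes; counter now 3
#5 T2 CAS(2→3) fails; counter now 3
#6 T1 reads 3
#7 T0 CAS(2→3) fails; counter now 3
#8 T1 CAS(3→4) writes; counter now 4
#9 T0 reads 4
#10 T0 CAS(4→5) writes; counter now 5

B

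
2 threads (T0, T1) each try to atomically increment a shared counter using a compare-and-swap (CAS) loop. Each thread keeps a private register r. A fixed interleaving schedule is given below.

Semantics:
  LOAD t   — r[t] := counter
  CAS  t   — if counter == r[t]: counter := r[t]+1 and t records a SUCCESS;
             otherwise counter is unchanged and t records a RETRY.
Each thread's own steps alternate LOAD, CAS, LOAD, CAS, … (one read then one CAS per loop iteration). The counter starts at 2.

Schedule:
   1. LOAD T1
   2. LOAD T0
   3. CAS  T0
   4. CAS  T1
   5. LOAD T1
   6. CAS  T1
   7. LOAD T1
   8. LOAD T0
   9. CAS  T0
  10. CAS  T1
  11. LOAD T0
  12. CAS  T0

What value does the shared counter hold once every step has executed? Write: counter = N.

#1 T1 reads 2
#2 T0 reads 2
#3 T0 CAS(2→3) writes; counter now 3
#4 T1 CAS(2→3) fails; counter now 3
#5 T1 reads 3
#6 T1 CAS(3→4) writes; counter now 4
#7 T1 reads 4
#8 T0 reads 4
#9 T0 CAS(4→5) writes; counter now 5
#10 T1 CAS(4→5) fails; counter now 5
#11 T0 reads 5
#12 T0 CAS(5→6) writes; counter now 6

counter = 6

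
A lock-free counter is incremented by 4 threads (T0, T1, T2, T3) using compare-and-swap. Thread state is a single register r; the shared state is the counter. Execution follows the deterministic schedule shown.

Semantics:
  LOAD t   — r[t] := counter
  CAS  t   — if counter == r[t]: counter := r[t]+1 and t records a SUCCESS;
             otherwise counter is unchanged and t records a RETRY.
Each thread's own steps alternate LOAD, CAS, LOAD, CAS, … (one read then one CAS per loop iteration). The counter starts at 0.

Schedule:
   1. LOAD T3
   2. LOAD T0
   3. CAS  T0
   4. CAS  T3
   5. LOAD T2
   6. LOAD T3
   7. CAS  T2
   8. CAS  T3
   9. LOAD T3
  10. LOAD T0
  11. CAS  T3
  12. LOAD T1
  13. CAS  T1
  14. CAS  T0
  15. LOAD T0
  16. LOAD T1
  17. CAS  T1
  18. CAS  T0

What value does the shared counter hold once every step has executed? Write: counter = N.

counter = 5

T3 LOAD — after: cnt=0, r=0 — load
T0 LOAD — after: cnt=0, r=0 — load
T0 CAS — after: cnt=1, r=0 — ok
T3 CAS — after: cnt=1, r=0 — retry
T2 LOAD — after: cnt=1, r=1 — load
T3 LOAD — after: cnt=1, r=1 — load
T2 CAS — after: cnt=2, r=1 — ok
T3 CAS — after: cnt=2, r=1 — retry
T3 LOAD — after: cnt=2, r=2 — load
T0 LOAD — after: cnt=2, r=2 — load
T3 CAS — after: cnt=3, r=2 — ok
T1 LOAD — after: cnt=3, r=3 — load
T1 CAS — after: cnt=4, r=3 — ok
T0 CAS — after: cnt=4, r=2 — retry
T0 LOAD — after: cnt=4, r=4 — load
T1 LOAD — after: cnt=4, r=4 — load
T1 CAS — after: cnt=5, r=4 — ok
T0 CAS — after: cnt=5, r=4 — retry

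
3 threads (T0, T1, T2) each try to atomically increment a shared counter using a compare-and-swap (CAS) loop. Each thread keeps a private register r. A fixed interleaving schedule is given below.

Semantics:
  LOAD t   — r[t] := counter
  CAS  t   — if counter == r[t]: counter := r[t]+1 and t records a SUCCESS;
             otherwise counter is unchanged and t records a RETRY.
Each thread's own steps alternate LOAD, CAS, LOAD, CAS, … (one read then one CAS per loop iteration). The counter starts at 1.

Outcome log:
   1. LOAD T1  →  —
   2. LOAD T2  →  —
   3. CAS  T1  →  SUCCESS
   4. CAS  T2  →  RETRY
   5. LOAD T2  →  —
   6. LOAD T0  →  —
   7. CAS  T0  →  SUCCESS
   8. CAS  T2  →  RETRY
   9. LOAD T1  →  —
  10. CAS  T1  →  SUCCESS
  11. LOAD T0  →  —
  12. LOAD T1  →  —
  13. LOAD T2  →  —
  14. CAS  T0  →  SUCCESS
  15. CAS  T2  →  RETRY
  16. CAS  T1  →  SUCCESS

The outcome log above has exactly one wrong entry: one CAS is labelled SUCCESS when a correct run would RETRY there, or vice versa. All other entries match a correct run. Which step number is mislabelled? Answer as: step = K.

Reference trace:
#1 T1 reads 1
#2 T2 reads 1
#3 T1 CAS(1→2) writes; counter now 2
#4 T2 CAS(1→2) fails; counter now 2
#5 T2 reads 2
#6 T0 reads 2
#7 T0 CAS(2→3) writes; counter now 3
#8 T2 CAS(2→3) fails; counter now 3
#9 T1 reads 3
#10 T1 CAS(3→4) writes; counter now 4
#11 T0 reads 4
#12 T1 reads 4
#13 T2 reads 4
#14 T0 CAS(4→5) writes; counter now 5
#15 T2 CAS(4→5) fails; counter now 5
#16 T1 CAS(4→5) fails; counter now 5
Flip is step 16.

step = 16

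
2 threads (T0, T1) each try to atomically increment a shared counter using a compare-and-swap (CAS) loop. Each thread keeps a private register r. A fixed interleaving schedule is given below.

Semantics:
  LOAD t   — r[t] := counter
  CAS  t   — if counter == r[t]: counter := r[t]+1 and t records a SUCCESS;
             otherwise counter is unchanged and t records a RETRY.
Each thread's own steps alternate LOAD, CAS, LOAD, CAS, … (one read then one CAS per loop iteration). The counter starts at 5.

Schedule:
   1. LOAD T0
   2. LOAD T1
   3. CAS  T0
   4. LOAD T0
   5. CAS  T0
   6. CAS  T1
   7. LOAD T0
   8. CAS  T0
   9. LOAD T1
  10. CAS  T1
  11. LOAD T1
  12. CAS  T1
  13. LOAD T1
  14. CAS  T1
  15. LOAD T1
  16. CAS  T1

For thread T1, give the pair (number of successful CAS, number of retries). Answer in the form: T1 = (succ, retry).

   1) LOAD T0:  M=5  r_T0=5
   2) LOAD T1:  M=5  r_T1=5
   3) CAS  T0:  M=6  r_T0=5 ✓
   4) LOAD T0:  M=6  r_T0=6
   5) CAS  T0:  M=7  r_T0=6 ✓
   6) CAS  T1:  M=7  r_T1=5 ✗
   7) LOAD T0:  M=7  r_T0=7
   8) CAS  T0:  M=8  r_T0=7 ✓
   9) LOAD T1:  M=8  r_T1=8
  10) CAS  T1:  M=9  r_T1=8 ✓
  11) LOAD T1:  M=9  r_T1=9
  12) CAS  T1:  M=10  r_T1=9 ✓
  13) LOAD T1:  M=10  r_T1=10
  14) CAS  T1:  M=11  r_T1=10 ✓
  15) LOAD T1:  M=11  r_T1=11
  16) CAS  T1:  M=12  r_T1=11 ✓

T1 = (4, 1)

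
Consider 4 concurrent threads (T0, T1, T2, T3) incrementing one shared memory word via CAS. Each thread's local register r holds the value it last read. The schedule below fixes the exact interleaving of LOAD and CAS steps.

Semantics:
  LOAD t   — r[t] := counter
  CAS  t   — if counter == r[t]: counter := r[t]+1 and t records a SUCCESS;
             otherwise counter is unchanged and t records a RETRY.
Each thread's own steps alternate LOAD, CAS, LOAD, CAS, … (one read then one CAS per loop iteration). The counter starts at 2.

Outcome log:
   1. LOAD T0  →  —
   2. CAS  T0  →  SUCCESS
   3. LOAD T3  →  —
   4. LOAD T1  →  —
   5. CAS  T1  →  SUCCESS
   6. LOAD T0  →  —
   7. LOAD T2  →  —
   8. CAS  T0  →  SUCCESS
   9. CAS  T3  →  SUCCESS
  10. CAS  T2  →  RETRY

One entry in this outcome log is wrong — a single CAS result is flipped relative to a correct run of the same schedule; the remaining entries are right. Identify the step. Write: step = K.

Re-executing:
#1 T0 reads 2
#2 T0 CAS(2→3) writes; counter now 3
#3 T3 reads 3
#4 T1 reads 3
#5 T1 CAS(3→4) writes; counter now 4
#6 T0 reads 4
#7 T2 reads 4
#8 T0 CAS(4→5) writes; counter now 5
#9 T3 CAS(3→4) fails; counter now 5
#10 T2 CAS(4→5) fails; counter now 5
Flip is step 9.

step = 9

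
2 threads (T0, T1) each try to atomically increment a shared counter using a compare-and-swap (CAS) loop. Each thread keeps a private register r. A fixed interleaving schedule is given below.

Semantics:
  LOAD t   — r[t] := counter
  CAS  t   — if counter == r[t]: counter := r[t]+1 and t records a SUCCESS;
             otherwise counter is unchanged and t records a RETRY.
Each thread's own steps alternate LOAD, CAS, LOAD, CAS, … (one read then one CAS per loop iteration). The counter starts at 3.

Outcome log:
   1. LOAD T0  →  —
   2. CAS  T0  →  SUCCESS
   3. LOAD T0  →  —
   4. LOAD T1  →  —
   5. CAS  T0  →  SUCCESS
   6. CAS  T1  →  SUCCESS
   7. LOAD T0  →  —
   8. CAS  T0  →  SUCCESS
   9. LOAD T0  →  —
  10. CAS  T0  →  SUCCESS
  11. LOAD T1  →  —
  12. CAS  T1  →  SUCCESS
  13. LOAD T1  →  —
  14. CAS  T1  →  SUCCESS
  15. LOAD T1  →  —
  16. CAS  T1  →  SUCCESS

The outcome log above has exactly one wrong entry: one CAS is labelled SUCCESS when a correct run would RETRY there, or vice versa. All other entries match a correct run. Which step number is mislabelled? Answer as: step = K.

Correct run:
#1 T0 reads 3
#2 T0 CAS(3→4) writes; counter now 4
#3 T0 reads 4
#4 T1 reads 4
#5 T0 CAS(4→5) writes; counter now 5
#6 T1 CAS(4→5) fails; counter now 5
#7 T0 reads 5
#8 T0 CAS(5→6) writes; counter now 6
#9 T0 reads 6
#10 T0 CAS(6→7) writes; counter now 7
#11 T1 reads 7
#12 T1 CAS(7→8) writes; counter now 8
#13 T1 reads 8
#14 T1 CAS(8→9) writes; counter now 9
#15 T1 reads 9
#16 T1 CAS(9→10) writes; counter now 10
Mismatch at 6.

step = 6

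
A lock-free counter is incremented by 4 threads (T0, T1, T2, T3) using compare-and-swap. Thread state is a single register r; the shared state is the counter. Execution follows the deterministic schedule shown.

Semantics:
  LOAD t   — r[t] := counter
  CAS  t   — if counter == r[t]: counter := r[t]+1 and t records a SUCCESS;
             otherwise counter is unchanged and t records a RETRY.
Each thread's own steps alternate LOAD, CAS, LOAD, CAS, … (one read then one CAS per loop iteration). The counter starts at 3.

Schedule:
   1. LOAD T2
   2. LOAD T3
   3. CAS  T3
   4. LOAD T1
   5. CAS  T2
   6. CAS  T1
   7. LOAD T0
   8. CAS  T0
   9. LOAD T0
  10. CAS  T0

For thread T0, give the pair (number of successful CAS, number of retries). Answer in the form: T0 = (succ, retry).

T0 = (2, 0)

T2 LOAD — after: cnt=3, r=3 — load
T3 LOAD — after: cnt=3, r=3 — load
T3 CAS — after: cnt=4, r=3 — ok
T1 LOAD — after: cnt=4, r=4 — load
T2 CAS — after: cnt=4, r=3 — retry
T1 CAS — after: cnt=5, r=4 — ok
T0 LOAD — after: cnt=5, r=5 — load
T0 CAS — after: cnt=6, r=5 — ok
T0 LOAD — after: cnt=6, r=6 — load
T0 CAS — after: cnt=7, r=6 — ok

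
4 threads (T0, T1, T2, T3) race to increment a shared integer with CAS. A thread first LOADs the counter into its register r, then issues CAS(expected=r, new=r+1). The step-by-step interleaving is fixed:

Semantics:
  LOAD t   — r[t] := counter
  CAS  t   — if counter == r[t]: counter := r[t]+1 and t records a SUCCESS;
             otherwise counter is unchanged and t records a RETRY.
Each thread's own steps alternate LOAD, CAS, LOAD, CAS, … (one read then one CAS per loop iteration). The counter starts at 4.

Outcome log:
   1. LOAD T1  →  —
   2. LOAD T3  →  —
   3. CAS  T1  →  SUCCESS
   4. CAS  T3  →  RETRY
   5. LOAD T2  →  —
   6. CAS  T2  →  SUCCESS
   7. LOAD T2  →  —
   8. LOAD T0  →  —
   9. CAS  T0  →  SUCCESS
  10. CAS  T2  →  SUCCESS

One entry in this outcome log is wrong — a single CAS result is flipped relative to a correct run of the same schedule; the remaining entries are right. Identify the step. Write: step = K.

step = 10

Re-executing:
   1) LOAD T1:  M=4  r_T1=4
   2) LOAD T3:  M=4  r_T3=4
   3) CAS  T1:  M=5  r_T1=4 ✓
   4) CAS  T3:  M=5  r_T3=4 ✗
   5) LOAD T2:  M=5  r_T2=5
   6) CAS  T2:  M=6  r_T2=5 ✓
   7) LOAD T2:  M=6  r_T2=6
   8) LOAD T0:  M=6  r_T0=6
   9) CAS  T0:  M=7  r_T0=6 ✓
  10) CAS  T2:  M=7  r_T2=6 ✗
Mismatch at 10.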